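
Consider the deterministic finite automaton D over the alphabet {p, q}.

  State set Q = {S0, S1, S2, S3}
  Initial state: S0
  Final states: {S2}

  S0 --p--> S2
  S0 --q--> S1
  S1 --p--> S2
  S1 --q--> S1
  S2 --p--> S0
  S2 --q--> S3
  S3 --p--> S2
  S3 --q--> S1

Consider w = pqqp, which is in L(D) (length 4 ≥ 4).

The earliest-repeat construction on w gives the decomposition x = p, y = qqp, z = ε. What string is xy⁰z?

xy⁰z = xz = p·ε = p.
Reading y = qqp takes D from S2 back to S2, so after x the machine is still in S2, and z then leads to the accepting state S2. Hence p ∈ L(D).

p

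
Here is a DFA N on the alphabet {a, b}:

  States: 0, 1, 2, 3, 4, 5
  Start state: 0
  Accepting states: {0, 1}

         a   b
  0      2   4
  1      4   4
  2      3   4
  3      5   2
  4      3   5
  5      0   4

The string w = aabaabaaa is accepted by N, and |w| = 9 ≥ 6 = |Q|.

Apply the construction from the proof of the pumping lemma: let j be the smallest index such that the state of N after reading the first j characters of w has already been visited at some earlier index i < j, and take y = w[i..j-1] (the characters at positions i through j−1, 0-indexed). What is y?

ab

Run of N on w = a a b a a b a a a:
  step 0: 0  (start)
  step 1: 2  (read a: 0→2)
  step 2: 3  (read a: 2→3)
  step 3: 2  (read b: 3→2)   ← first repeat (2 seen earlier)
  step 4: 3  (read a: 2→3)
  step 5: 5  (read a: 3→5)
  step 6: 4  (read b: 5→4)
  step 7: 3  (read a: 4→3)
  step 8: 5  (read a: 3→5)
  step 9: 0  (read a: 5→0)

So i = 1, j = 3, giving x = w[0:1] = a, y = w[1:3] = ab, z = w[3:9] = aabaaa.
Check: |xy| = 3 ≤ 6 and |y| = 2 ≥ 1. Reading y takes N from 2 back to 2, so every xyⁱz is accepted.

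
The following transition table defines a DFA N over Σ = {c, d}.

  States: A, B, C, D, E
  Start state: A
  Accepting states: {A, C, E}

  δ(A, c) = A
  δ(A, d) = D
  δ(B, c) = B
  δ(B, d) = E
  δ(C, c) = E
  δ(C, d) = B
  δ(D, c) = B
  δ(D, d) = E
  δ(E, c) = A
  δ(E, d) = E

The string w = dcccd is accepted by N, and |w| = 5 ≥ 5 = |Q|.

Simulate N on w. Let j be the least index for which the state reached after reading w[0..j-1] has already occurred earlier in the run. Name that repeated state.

B

Run of N on w = d c c c d:
  step 0: A  (start)
  step 1: D  (read d: A→D)
  step 2: B  (read c: D→B)
  step 3: B  (read c: B→B)   ← first repeat (B seen earlier)
  step 4: B  (read c: B→B)
  step 5: E  (read d: B→E)

The earliest repeat is at step j = 3: N is in B, which it already visited at step i = 2.
With |Q| = 5, pigeonhole forces a state repeat no later than step 5; the substring read between the first and second visits to that state can be pumped.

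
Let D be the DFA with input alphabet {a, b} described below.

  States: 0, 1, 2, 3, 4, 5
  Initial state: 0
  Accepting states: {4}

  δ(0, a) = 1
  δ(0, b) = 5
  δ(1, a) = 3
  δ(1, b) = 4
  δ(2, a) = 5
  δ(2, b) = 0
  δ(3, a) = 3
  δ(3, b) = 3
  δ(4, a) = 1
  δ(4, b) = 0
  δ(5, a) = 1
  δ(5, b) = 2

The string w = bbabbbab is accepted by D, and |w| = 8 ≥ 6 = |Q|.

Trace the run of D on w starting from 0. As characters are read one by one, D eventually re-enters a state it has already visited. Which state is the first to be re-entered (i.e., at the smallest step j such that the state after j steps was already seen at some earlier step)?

5

Run of D on w = b b a b b b a b:
  step 0: 0  (start)
  step 1: 5  (read b: 0→5)
  step 2: 2  (read b: 5→2)
  step 3: 5  (read a: 2→5)   ← first repeat (5 seen earlier)
  step 4: 2  (read b: 5→2)
  step 5: 0  (read b: 2→0)
  step 6: 5  (read b: 0→5)
  step 7: 1  (read a: 5→1)
  step 8: 4  (read b: 1→4)

The earliest repeat is at step j = 3: D is in 5, which it already visited at step i = 1.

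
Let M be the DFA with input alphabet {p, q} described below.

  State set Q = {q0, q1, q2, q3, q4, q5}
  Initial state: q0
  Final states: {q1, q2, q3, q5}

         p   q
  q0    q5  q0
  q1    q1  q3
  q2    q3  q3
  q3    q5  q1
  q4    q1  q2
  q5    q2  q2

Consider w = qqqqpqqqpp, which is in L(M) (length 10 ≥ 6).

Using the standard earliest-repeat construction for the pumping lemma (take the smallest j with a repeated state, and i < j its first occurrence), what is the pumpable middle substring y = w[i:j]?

State sequence: q0 -q-> q0 -q-> q0 -q-> q0 -q-> q0 -p-> q5 -q-> q2 -q-> q3 -q-> q1 -p-> q1 -p-> q1
First repeat at step 1: q0 was already visited.

So i = 0, j = 1, giving x = w[0:0] = ε, y = w[0:1] = q, z = w[1:10] = qqqpqqqpp.
Check: |xy| = 1 ≤ 6 and |y| = 1 ≥ 1. Reading y takes M from q0 back to q0, so every xyⁱz is accepted.
With |Q| = 6, pigeonhole forces a state repeat no later than step 6; the substring read between the first and second visits to that state can be pumped.

q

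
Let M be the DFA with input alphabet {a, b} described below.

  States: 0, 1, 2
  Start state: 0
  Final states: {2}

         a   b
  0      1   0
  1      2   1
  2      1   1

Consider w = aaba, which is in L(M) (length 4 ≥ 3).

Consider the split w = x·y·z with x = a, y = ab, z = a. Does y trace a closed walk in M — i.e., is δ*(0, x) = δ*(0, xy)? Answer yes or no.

yes

State sequence: 0 -a-> 1 -a-> 2 -b-> 1

After x (step 1): 1. After xy (step 3): 1.
They match, so y = ab drives M around a cycle from 1 back to itself; pumping y any number of times keeps M in 1 before reading z, and xyⁱz ∈ L(M) for every i ≥ 0.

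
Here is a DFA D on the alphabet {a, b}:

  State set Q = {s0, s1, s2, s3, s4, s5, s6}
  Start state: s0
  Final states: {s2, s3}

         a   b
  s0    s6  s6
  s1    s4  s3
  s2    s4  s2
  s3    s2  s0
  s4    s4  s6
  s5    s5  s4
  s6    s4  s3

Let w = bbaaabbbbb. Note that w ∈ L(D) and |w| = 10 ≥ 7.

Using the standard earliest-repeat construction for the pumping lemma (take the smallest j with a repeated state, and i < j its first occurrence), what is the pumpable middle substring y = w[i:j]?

State sequence: s0 -b-> s6 -b-> s3 -a-> s2 -a-> s4 -a-> s4 -b-> s6 -b-> s3 -b-> s0 -b-> s6 -b-> s3
First repeat at step 5: s4 was already visited.

So i = 4, j = 5, giving x = w[0:4] = bbaa, y = w[4:5] = a, z = w[5:10] = bbbbb.
Check: |xy| = 5 ≤ 7 and |y| = 1 ≥ 1. Reading y takes D from s4 back to s4, so every xyⁱz is accepted.
The DFA has 7 states, so the proof of the pumping lemma guarantees a repeated state among the first 7+1 visited; the segment between the two visits is the pumpable y.

a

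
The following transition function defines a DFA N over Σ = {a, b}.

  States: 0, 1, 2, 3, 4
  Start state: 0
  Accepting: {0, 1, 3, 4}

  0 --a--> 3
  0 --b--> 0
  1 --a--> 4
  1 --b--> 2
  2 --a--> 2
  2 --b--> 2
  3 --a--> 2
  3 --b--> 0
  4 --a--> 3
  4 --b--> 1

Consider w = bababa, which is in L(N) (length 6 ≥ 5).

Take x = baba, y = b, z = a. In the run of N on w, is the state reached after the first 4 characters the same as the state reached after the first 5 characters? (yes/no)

no

Run of N on the first 5 characters of w = b a b a b:
  step 0: 0  (start)
  step 1: 0  (read b: 0→0)
  step 2: 3  (read a: 0→3)
  step 3: 0  (read b: 3→0)
  step 4: 3  (read a: 0→3)
  step 5: 0  (read b: 3→0)

After x (step 4): 3. After xy (step 5): 0.
They differ (3 ≠ 0), so y is not a cycle from the state after x; this split is not the one the pumping-lemma construction produces, and pumping y need not keep the string in L(N).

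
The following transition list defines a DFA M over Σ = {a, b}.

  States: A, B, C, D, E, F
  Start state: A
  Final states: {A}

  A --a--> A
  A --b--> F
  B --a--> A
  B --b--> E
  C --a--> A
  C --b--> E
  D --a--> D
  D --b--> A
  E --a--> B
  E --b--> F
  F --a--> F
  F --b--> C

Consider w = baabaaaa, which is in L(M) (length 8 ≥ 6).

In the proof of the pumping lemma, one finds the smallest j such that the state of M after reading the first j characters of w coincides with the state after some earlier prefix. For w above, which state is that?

F

Run of M on w = b a a b a a a a:
  step 0: A  (start)
  step 1: F  (read b: A→F)
  step 2: F  (read a: F→F)   ← first repeat (F seen earlier)
  step 3: F  (read a: F→F)
  step 4: C  (read b: F→C)
  step 5: A  (read a: C→A)
  step 6: A  (read a: A→A)
  step 7: A  (read a: A→A)
  step 8: A  (read a: A→A)

The earliest repeat is at step j = 2: M is in F, which it already visited at step i = 1.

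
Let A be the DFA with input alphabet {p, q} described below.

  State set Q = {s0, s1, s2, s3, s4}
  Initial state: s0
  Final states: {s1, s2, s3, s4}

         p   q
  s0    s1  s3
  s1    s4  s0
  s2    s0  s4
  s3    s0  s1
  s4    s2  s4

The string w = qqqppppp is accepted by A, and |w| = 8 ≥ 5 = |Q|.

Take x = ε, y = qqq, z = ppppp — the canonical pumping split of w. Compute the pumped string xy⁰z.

xy⁰z = xz = ε·ppppp = ppppp.
Reading y = qqq takes A from s0 back to s0, so after x the machine is still in s0, and z then leads to the accepting state s1. Hence ppppp ∈ L(A).

ppppp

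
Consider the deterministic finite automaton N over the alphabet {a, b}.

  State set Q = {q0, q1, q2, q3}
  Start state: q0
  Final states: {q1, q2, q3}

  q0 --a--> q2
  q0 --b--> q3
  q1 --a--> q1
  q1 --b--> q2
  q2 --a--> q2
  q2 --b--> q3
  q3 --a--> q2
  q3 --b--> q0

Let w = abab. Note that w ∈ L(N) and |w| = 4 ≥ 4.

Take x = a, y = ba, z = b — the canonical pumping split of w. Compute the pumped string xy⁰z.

ab

xy⁰z = xz = a·b = ab.
Reading y = ba takes N from q2 back to q2, so after x the machine is still in q2, and z then leads to the accepting state q3. Hence ab ∈ L(N).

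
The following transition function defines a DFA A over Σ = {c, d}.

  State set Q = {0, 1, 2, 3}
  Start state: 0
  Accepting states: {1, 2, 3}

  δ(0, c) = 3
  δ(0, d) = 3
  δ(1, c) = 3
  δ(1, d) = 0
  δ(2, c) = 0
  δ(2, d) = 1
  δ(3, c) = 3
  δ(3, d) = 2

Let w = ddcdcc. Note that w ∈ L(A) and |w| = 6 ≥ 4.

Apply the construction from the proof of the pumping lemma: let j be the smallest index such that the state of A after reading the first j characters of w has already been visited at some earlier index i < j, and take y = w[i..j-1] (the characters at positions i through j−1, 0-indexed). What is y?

State sequence: 0 -d-> 3 -d-> 2 -c-> 0 -d-> 3 -c-> 3 -c-> 3
First repeat at step 3: 0 was already visited.

So i = 0, j = 3, giving x = w[0:0] = ε, y = w[0:3] = ddc, z = w[3:6] = dcc.
Check: |xy| = 3 ≤ 4 and |y| = 3 ≥ 1. Reading y takes A from 0 back to 0, so every xyⁱz is accepted.
The DFA has 4 states, so the proof of the pumping lemma guarantees a repeated state among the first 4+1 visited; the segment between the two visits is the pumpable y.

ddc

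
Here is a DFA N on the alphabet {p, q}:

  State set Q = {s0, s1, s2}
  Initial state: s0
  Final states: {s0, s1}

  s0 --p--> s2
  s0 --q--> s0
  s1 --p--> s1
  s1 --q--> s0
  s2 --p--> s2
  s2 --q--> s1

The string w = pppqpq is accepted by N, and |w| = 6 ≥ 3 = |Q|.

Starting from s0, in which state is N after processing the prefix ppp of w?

Run of N on the first 3 characters of w = p p p:
  step 0: s0  (start)
  step 1: s2  (read p: s0→s2)
  step 2: s2  (read p: s2→s2)
  step 3: s2  (read p: s2→s2)

After reading 3 characters, N is in state s2.
(This kind of state-tracing is the core of the pumping-lemma construction: with 3 states, pigeonhole forces a repeat within the first 3 steps.)

s2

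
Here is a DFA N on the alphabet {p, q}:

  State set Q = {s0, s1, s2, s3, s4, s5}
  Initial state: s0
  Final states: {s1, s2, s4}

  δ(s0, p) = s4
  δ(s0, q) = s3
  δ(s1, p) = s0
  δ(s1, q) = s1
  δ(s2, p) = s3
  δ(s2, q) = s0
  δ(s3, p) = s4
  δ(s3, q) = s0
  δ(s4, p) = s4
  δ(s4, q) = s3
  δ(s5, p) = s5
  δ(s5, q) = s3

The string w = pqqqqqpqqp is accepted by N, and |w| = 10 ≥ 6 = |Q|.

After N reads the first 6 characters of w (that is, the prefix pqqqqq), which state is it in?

s3

Run of N on the first 6 characters of w = p q q q q q:
  step 0: s0  (start)
  step 1: s4  (read p: s0→s4)
  step 2: s3  (read q: s4→s3)
  step 3: s0  (read q: s3→s0)
  step 4: s3  (read q: s0→s3)
  step 5: s0  (read q: s3→s0)
  step 6: s3  (read q: s0→s3)

After reading 6 characters, N is in state s3.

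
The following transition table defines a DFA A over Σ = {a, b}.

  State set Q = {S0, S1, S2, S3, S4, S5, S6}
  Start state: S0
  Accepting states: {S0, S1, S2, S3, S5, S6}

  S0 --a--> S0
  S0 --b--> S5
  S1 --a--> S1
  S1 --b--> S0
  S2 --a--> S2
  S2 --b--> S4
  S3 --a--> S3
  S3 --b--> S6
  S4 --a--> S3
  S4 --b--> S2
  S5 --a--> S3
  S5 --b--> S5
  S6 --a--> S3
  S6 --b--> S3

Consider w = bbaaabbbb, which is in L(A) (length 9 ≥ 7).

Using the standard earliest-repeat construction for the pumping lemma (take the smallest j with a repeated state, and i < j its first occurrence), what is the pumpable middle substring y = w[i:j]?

Run of A on w = b b a a a b b b b:
  step 0: S0  (start)
  step 1: S5  (read b: S0→S5)
  step 2: S5  (read b: S5→S5)   ← first repeat (S5 seen earlier)
  step 3: S3  (read a: S5→S3)
  step 4: S3  (read a: S3→S3)
  step 5: S3  (read a: S3→S3)
  step 6: S6  (read b: S3→S6)
  step 7: S3  (read b: S6→S3)
  step 8: S6  (read b: S3→S6)
  step 9: S3  (read b: S6→S3)

So i = 1, j = 2, giving x = w[0:1] = b, y = w[1:2] = b, z = w[2:9] = aaabbbb.
Check: |xy| = 2 ≤ 7 and |y| = 1 ≥ 1. Reading y takes A from S5 back to S5, so every xyⁱz is accepted.

b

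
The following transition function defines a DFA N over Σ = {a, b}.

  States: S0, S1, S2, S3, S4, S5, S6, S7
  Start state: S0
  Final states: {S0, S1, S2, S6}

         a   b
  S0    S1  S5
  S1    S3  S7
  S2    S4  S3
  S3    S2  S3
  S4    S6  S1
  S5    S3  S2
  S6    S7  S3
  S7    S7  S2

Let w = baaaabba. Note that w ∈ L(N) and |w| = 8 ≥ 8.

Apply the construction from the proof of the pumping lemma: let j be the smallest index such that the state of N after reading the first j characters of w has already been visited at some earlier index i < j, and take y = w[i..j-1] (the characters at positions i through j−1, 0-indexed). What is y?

State sequence: S0 -b-> S5 -a-> S3 -a-> S2 -a-> S4 -a-> S6 -b-> S3 -b-> S3 -a-> S2
First repeat at step 6: S3 was already visited.

So i = 2, j = 6, giving x = w[0:2] = ba, y = w[2:6] = aaab, z = w[6:8] = ba.
Check: |xy| = 6 ≤ 8 and |y| = 4 ≥ 1. Reading y takes N from S3 back to S3, so every xyⁱz is accepted.
Since N has 8 states, any run of length ≥ 8 visits 8+1 states, so by pigeonhole some state repeats within the first 8 steps — that repeat gives the pumpable loop.

aaab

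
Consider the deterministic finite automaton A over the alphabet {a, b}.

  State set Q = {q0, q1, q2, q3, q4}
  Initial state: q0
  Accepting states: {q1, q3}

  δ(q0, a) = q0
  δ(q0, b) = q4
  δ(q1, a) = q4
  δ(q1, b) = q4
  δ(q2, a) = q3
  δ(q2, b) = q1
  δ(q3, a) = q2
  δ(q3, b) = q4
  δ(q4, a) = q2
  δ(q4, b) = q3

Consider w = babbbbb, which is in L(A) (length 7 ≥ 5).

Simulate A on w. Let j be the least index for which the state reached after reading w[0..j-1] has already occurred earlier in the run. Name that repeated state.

q4

Run of A on w = b a b b b b b:
  step 0: q0  (start)
  step 1: q4  (read b: q0→q4)
  step 2: q2  (read a: q4→q2)
  step 3: q1  (read b: q2→q1)
  step 4: q4  (read b: q1→q4)   ← first repeat (q4 seen earlier)
  step 5: q3  (read b: q4→q3)
  step 6: q4  (read b: q3→q4)
  step 7: q3  (read b: q4→q3)

The earliest repeat is at step j = 4: A is in q4, which it already visited at step i = 1.
The DFA has 5 states, so the proof of the pumping lemma guarantees a repeated state among the first 5+1 visited; the segment between the two visits is the pumpable y.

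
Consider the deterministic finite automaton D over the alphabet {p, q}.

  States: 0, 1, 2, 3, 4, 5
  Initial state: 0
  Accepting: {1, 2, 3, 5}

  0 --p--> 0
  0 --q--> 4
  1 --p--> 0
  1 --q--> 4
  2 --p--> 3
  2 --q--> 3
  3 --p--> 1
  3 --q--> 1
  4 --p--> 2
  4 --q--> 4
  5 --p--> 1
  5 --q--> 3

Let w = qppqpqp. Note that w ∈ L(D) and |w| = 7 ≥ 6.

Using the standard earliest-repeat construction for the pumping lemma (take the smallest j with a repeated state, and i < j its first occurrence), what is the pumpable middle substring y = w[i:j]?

Run of D on w = q p p q p q p:
  step 0: 0  (start)
  step 1: 4  (read q: 0→4)
  step 2: 2  (read p: 4→2)
  step 3: 3  (read p: 2→3)
  step 4: 1  (read q: 3→1)
  step 5: 0  (read p: 1→0)   ← first repeat (0 seen earlier)
  step 6: 4  (read q: 0→4)
  step 7: 2  (read p: 4→2)

So i = 0, j = 5, giving x = w[0:0] = ε, y = w[0:5] = qppqp, z = w[5:7] = qp.
Check: |xy| = 5 ≤ 6 and |y| = 5 ≥ 1. Reading y takes D from 0 back to 0, so every xyⁱz is accepted.

qppqp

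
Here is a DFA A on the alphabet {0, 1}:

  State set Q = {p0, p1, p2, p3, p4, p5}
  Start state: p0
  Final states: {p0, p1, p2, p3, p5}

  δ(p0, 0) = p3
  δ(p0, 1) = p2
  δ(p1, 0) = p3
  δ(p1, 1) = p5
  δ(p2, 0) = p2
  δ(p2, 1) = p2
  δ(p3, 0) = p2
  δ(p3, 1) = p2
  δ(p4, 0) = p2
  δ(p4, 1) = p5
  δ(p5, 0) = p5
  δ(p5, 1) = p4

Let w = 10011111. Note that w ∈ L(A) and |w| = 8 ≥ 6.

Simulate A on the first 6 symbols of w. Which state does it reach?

State sequence: p0 -1-> p2 -0-> p2 -0-> p2 -1-> p2 -1-> p2 -1-> p2

After reading 6 characters, A is in state p2.

p2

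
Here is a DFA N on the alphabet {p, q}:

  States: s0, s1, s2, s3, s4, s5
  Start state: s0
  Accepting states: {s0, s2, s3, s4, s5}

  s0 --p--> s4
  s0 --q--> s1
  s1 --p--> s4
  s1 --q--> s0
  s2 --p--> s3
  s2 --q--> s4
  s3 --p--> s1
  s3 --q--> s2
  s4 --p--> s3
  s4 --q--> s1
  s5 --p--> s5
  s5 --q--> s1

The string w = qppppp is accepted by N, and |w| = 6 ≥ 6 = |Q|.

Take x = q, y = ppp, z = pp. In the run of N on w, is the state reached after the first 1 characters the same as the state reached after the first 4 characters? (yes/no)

State sequence: s0 -q-> s1 -p-> s4 -p-> s3 -p-> s1

After x (step 1): s1. After xy (step 4): s1.
They match, so y = ppp drives N around a cycle from s1 back to itself; pumping y any number of times keeps N in s1 before reading z, and xyⁱz ∈ L(N) for every i ≥ 0.

yes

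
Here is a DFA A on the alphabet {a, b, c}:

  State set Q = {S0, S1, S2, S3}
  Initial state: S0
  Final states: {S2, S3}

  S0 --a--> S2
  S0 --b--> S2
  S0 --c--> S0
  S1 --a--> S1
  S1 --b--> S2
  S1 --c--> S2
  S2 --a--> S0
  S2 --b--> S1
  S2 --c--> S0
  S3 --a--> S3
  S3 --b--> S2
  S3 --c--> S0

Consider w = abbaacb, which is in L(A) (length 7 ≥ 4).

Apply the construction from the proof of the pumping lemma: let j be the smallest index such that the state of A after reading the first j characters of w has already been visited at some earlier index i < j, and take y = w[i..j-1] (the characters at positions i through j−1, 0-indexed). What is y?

bb

State sequence: S0 -a-> S2 -b-> S1 -b-> S2 -a-> S0 -a-> S2 -c-> S0 -b-> S2
First repeat at step 3: S2 was already visited.

So i = 1, j = 3, giving x = w[0:1] = a, y = w[1:3] = bb, z = w[3:7] = aacb.
Check: |xy| = 3 ≤ 4 and |y| = 2 ≥ 1. Reading y takes A from S2 back to S2, so every xyⁱz is accepted.
Pumping length from the standard proof: p = 4 (the number of states). The repeated state found above gives |xy| = j ≤ 4 and |y| = j − i ≥ 1.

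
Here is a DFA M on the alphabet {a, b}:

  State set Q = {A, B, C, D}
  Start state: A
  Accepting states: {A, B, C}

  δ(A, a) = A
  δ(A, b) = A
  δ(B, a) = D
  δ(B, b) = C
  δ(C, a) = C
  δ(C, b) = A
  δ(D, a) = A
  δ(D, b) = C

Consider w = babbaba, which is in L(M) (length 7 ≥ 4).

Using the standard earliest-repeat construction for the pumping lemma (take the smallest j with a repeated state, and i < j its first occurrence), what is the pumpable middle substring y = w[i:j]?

Run of M on w = b a b b a b a:
  step 0: A  (start)
  step 1: A  (read b: A→A)   ← first repeat (A seen earlier)
  step 2: A  (read a: A→A)
  step 3: A  (read b: A→A)
  step 4: A  (read b: A→A)
  step 5: A  (read a: A→A)
  step 6: A  (read b: A→A)
  step 7: A  (read a: A→A)

So i = 0, j = 1, giving x = w[0:0] = ε, y = w[0:1] = b, z = w[1:7] = abbaba.
Check: |xy| = 1 ≤ 4 and |y| = 1 ≥ 1. Reading y takes M from A back to A, so every xyⁱz is accepted.
Since M has 4 states, any run of length ≥ 4 visits 4+1 states, so by pigeonhole some state repeats within the first 4 steps — that repeat gives the pumpable loop.

b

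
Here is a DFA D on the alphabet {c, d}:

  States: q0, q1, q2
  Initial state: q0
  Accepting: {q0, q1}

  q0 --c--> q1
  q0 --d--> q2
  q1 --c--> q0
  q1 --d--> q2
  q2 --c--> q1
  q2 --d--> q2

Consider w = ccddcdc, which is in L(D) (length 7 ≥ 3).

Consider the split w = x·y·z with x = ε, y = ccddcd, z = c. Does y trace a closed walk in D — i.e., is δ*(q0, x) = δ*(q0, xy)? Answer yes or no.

no

State sequence: q0 -c-> q1 -c-> q0 -d-> q2 -d-> q2 -c-> q1 -d-> q2

After x (step 0): q0. After xy (step 6): q2.
They differ (q0 ≠ q2), so y is not a cycle from the state after x; this split is not the one the pumping-lemma construction produces, and pumping y need not keep the string in L(D).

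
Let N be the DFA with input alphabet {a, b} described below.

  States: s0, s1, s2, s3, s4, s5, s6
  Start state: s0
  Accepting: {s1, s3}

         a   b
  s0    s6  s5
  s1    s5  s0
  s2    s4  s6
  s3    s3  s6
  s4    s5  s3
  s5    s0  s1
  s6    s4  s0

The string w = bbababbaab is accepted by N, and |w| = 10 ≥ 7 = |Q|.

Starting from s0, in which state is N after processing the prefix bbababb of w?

State sequence: s0 -b-> s5 -b-> s1 -a-> s5 -b-> s1 -a-> s5 -b-> s1 -b-> s0

After reading 7 characters, N is in state s0.
(This kind of state-tracing is the core of the pumping-lemma construction: with 7 states, pigeonhole forces a repeat within the first 7 steps.)

s0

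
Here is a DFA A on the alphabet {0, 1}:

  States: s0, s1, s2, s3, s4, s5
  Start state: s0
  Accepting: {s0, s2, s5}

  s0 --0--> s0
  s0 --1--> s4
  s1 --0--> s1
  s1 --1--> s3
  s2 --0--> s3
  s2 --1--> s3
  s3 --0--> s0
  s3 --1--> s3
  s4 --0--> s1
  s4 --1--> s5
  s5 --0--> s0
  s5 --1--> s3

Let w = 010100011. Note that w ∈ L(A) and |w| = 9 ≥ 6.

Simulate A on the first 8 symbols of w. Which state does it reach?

s4

Run of A on the first 8 characters of w = 0 1 0 1 0 0 0 1:
  step 0: s0  (start)
  step 1: s0  (read 0: s0→s0)
  step 2: s4  (read 1: s0→s4)
  step 3: s1  (read 0: s4→s1)
  step 4: s3  (read 1: s1→s3)
  step 5: s0  (read 0: s3→s0)
  step 6: s0  (read 0: s0→s0)
  step 7: s0  (read 0: s0→s0)
  step 8: s4  (read 1: s0→s4)

After reading 8 characters, A is in state s4.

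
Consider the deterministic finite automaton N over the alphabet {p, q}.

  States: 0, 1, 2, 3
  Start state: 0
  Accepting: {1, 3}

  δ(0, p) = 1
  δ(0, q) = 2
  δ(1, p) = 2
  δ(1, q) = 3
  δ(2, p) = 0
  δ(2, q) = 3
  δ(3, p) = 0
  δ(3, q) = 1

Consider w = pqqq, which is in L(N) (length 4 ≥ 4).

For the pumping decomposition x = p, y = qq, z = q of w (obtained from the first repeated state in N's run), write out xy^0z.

xy⁰z = xz = p·q = pq.
Reading y = qq takes N from 1 back to 1, so after x the machine is still in 1, and z then leads to the accepting state 3. Hence pq ∈ L(N).

pq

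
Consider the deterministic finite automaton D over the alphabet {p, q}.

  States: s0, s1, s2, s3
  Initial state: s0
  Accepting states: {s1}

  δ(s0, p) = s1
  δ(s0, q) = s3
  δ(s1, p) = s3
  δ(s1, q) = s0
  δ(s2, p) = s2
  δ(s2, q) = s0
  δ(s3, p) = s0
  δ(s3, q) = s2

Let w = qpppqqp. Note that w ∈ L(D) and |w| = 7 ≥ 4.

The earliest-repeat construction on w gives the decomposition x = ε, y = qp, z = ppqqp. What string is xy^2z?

xy^2z = ε·qp·qp·ppqqp = qpqpppqqp.
Reading y = qp takes D from s0 back to s0, so after x·y·y the machine is still in s0, and z then leads to the accepting state s1. Hence qpqpppqqp ∈ L(D).

qpqpppqqp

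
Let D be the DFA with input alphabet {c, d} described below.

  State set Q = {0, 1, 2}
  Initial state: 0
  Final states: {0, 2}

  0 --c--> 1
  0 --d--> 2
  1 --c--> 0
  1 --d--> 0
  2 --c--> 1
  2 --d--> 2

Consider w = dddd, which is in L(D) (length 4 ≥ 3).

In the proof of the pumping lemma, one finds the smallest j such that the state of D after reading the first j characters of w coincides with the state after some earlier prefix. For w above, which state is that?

State sequence: 0 -d-> 2 -d-> 2 -d-> 2 -d-> 2
First repeat at step 2: 2 was already visited.

The earliest repeat is at step j = 2: D is in 2, which it already visited at step i = 1.
Pumping length from the standard proof: p = 3 (the number of states). The repeated state found above gives |xy| = j ≤ 3 and |y| = j − i ≥ 1.

2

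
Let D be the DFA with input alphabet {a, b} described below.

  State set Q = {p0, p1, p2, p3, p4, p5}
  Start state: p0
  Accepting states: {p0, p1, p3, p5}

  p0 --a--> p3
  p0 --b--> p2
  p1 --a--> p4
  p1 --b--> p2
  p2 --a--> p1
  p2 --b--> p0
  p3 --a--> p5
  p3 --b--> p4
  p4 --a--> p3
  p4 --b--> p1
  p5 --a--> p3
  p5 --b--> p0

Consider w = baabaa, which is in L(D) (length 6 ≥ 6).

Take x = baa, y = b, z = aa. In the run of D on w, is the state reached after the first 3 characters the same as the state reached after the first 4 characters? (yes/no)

State sequence: p0 -b-> p2 -a-> p1 -a-> p4 -b-> p1

After x (step 3): p4. After xy (step 4): p1.
They differ (p4 ≠ p1), so y is not a cycle from the state after x; this split is not the one the pumping-lemma construction produces, and pumping y need not keep the string in L(D).

no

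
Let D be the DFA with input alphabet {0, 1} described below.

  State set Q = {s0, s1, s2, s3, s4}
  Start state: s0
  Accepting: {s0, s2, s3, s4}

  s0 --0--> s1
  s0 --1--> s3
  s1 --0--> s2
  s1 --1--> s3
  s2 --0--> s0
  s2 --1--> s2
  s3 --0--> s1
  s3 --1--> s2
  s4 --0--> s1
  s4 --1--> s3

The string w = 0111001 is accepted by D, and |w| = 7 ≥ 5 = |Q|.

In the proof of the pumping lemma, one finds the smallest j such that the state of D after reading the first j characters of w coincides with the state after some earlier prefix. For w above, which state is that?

s2

Run of D on w = 0 1 1 1 0 0 1:
  step 0: s0  (start)
  step 1: s1  (read 0: s0→s1)
  step 2: s3  (read 1: s1→s3)
  step 3: s2  (read 1: s3→s2)
  step 4: s2  (read 1: s2→s2)   ← first repeat (s2 seen earlier)
  step 5: s0  (read 0: s2→s0)
  step 6: s1  (read 0: s0→s1)
  step 7: s3  (read 1: s1→s3)

The earliest repeat is at step j = 4: D is in s2, which it already visited at step i = 3.
Pumping length from the standard proof: p = 5 (the number of states). The repeated state found above gives |xy| = j ≤ 5 and |y| = j − i ≥ 1.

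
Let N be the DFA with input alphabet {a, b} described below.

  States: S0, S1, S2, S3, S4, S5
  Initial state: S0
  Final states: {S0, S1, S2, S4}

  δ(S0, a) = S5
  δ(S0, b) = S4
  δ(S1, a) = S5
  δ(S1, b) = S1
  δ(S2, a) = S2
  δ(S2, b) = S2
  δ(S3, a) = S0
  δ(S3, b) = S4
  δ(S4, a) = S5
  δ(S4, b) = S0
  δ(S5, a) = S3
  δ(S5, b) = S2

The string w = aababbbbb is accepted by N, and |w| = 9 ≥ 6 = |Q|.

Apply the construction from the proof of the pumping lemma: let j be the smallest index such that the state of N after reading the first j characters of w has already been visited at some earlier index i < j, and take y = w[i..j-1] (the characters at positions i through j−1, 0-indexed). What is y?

State sequence: S0 -a-> S5 -a-> S3 -b-> S4 -a-> S5 -b-> S2 -b-> S2 -b-> S2 -b-> S2 -b-> S2
First repeat at step 4: S5 was already visited.

So i = 1, j = 4, giving x = w[0:1] = a, y = w[1:4] = aba, z = w[4:9] = bbbbb.
Check: |xy| = 4 ≤ 6 and |y| = 3 ≥ 1. Reading y takes N from S5 back to S5, so every xyⁱz is accepted.
Pumping length from the standard proof: p = 6 (the number of states). The repeated state found above gives |xy| = j ≤ 6 and |y| = j − i ≥ 1.

aba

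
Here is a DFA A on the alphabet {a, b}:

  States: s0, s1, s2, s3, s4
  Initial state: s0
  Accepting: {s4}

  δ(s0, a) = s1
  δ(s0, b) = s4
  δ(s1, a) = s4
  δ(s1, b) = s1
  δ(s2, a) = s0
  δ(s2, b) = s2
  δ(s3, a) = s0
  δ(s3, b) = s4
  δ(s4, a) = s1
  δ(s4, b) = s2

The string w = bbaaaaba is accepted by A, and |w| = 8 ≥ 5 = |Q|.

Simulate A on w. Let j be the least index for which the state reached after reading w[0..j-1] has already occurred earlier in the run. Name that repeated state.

State sequence: s0 -b-> s4 -b-> s2 -a-> s0 -a-> s1 -a-> s4 -a-> s1 -b-> s1 -a-> s4
First repeat at step 3: s0 was already visited.

The earliest repeat is at step j = 3: A is in s0, which it already visited at step i = 0.

s0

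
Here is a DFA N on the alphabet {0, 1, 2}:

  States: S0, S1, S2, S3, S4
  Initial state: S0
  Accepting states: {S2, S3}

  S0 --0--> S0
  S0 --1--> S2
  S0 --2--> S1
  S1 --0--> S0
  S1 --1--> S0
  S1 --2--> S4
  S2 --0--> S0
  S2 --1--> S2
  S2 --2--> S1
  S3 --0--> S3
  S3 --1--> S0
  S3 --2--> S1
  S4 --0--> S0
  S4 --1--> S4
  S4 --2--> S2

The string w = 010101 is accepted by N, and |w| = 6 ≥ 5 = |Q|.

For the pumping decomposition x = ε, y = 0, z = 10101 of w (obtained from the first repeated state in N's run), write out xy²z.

0010101

xy^2z = ε·0·0·10101 = 0010101.
Reading y = 0 takes N from S0 back to S0, so after x·y·y the machine is still in S0, and z then leads to the accepting state S2. Hence 0010101 ∈ L(N).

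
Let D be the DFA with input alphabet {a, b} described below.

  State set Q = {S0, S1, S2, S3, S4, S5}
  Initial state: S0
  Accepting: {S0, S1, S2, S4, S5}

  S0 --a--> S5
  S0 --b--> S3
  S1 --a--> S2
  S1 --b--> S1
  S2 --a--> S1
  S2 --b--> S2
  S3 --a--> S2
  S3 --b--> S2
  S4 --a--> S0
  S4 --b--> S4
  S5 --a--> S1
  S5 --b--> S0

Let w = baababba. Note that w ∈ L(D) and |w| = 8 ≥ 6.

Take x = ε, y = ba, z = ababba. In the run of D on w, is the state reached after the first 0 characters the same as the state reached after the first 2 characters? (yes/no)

State sequence: S0 -b-> S3 -a-> S2

After x (step 0): S0. After xy (step 2): S2.
They differ (S0 ≠ S2), so y is not a cycle from the state after x; this split is not the one the pumping-lemma construction produces, and pumping y need not keep the string in L(D).

no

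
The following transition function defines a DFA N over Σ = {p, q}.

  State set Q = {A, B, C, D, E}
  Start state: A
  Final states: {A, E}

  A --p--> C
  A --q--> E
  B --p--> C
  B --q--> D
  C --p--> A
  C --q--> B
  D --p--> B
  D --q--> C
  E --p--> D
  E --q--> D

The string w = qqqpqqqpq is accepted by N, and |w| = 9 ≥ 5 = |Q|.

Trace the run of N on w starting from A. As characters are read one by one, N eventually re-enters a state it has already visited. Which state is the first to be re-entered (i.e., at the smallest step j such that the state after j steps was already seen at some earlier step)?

A

State sequence: A -q-> E -q-> D -q-> C -p-> A -q-> E -q-> D -q-> C -p-> A -q-> E
First repeat at step 4: A was already visited.

The earliest repeat is at step j = 4: N is in A, which it already visited at step i = 0.
The DFA has 5 states, so the proof of the pumping lemma guarantees a repeated state among the first 5+1 visited; the segment between the two visits is the pumpable y.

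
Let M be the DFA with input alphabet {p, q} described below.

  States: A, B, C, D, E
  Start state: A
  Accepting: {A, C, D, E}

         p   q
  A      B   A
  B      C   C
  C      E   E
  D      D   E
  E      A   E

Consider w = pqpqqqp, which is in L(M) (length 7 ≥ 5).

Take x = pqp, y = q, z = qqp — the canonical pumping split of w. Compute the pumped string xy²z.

pqpqqqqp

xy^2z = pqp·q·q·qqp = pqpqqqqp.
Reading y = q takes M from E back to E, so after x·y·y the machine is still in E, and z then leads to the accepting state A. Hence pqpqqqqp ∈ L(M).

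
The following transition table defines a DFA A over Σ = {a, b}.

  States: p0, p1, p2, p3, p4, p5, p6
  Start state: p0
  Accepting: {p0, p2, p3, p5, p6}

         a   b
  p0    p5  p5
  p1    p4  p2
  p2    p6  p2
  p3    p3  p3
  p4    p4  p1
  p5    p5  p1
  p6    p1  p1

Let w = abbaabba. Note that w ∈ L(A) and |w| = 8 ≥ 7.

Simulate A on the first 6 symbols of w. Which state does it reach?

p2

Run of A on the first 6 characters of w = a b b a a b:
  step 0: p0  (start)
  step 1: p5  (read a: p0→p5)
  step 2: p1  (read b: p5→p1)
  step 3: p2  (read b: p1→p2)
  step 4: p6  (read a: p2→p6)
  step 5: p1  (read a: p6→p1)
  step 6: p2  (read b: p1→p2)

After reading 6 characters, A is in state p2.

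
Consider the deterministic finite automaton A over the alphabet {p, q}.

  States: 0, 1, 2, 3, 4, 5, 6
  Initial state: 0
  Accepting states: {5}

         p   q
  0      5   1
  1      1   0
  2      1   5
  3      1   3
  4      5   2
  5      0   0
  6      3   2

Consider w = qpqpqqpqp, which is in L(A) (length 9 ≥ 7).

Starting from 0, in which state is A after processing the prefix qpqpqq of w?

1

Run of A on the first 6 characters of w = q p q p q q:
  step 0: 0  (start)
  step 1: 1  (read q: 0→1)
  step 2: 1  (read p: 1→1)
  step 3: 0  (read q: 1→0)
  step 4: 5  (read p: 0→5)
  step 5: 0  (read q: 5→0)
  step 6: 1  (read q: 0→1)

After reading 6 characters, A is in state 1.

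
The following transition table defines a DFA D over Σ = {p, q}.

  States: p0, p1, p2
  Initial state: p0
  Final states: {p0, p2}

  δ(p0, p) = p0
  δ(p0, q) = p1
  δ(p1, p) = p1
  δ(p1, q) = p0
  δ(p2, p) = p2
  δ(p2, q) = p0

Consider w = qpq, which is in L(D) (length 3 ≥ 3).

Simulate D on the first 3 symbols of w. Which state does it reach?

Run of D on the first 3 characters of w = q p q:
  step 0: p0  (start)
  step 1: p1  (read q: p0→p1)
  step 2: p1  (read p: p1→p1)
  step 3: p0  (read q: p1→p0)

After reading 3 characters, D is in state p0.

p0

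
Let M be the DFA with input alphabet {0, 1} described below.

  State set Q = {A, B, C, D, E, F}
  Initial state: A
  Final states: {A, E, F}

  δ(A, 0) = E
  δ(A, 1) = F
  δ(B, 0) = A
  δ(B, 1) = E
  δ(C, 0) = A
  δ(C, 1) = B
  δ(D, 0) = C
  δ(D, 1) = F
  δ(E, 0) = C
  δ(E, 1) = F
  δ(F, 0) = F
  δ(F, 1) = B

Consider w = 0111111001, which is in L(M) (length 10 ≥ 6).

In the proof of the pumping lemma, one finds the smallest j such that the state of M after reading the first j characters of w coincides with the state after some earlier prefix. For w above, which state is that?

E

State sequence: A -0-> E -1-> F -1-> B -1-> E -1-> F -1-> B -1-> E -0-> C -0-> A -1-> F
First repeat at step 4: E was already visited.

The earliest repeat is at step j = 4: M is in E, which it already visited at step i = 1.
Pumping length from the standard proof: p = 6 (the number of states). The repeated state found above gives |xy| = j ≤ 6 and |y| = j − i ≥ 1.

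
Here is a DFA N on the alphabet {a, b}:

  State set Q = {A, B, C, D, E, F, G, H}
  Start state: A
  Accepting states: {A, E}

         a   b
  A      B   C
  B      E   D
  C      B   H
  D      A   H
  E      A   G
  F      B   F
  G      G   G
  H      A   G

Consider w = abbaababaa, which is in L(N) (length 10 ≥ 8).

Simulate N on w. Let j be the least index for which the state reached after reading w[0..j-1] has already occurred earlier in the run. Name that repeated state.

State sequence: A -a-> B -b-> D -b-> H -a-> A -a-> B -b-> D -a-> A -b-> C -a-> B -a-> E
First repeat at step 4: A was already visited.

The earliest repeat is at step j = 4: N is in A, which it already visited at step i = 0.
With |Q| = 8, pigeonhole forces a state repeat no later than step 8; the substring read between the first and second visits to that state can be pumped.

A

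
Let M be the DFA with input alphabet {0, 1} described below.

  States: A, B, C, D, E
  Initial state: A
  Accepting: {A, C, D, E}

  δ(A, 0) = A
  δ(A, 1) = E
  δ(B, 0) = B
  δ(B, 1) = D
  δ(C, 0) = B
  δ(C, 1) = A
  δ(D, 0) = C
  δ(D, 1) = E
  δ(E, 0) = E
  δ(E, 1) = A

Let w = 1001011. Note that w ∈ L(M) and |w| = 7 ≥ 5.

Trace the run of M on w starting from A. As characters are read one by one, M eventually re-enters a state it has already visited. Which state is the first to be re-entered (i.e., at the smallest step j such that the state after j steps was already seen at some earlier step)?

E

State sequence: A -1-> E -0-> E -0-> E -1-> A -0-> A -1-> E -1-> A
First repeat at step 2: E was already visited.

The earliest repeat is at step j = 2: M is in E, which it already visited at step i = 1.
With |Q| = 5, pigeonhole forces a state repeat no later than step 5; the substring read between the first and second visits to that state can be pumped.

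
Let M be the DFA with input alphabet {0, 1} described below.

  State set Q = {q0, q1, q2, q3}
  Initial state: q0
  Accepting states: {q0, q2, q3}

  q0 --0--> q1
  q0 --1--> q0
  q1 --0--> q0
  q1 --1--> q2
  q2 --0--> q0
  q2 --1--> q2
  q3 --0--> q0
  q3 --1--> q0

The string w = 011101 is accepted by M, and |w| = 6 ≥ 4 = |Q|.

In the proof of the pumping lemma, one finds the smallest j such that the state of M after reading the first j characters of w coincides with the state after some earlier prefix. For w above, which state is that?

q2

State sequence: q0 -0-> q1 -1-> q2 -1-> q2 -1-> q2 -0-> q0 -1-> q0
First repeat at step 3: q2 was already visited.

The earliest repeat is at step j = 3: M is in q2, which it already visited at step i = 2.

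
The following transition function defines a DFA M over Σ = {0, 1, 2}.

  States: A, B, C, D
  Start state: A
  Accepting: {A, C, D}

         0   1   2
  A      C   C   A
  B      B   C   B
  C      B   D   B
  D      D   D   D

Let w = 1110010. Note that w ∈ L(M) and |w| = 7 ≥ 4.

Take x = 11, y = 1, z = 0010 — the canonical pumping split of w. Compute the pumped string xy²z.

xy^2z = 11·1·1·0010 = 11110010.
Reading y = 1 takes M from D back to D, so after x·y·y the machine is still in D, and z then leads to the accepting state D. Hence 11110010 ∈ L(M).

11110010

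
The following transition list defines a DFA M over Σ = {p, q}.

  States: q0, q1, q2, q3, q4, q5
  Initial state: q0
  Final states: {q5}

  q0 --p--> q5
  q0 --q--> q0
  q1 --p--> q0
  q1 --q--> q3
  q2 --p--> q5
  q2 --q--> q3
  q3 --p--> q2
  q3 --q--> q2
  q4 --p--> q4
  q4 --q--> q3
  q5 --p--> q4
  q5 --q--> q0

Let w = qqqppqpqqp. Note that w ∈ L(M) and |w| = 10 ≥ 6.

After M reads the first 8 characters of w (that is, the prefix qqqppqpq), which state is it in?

q3

State sequence: q0 -q-> q0 -q-> q0 -q-> q0 -p-> q5 -p-> q4 -q-> q3 -p-> q2 -q-> q3

After reading 8 characters, M is in state q3.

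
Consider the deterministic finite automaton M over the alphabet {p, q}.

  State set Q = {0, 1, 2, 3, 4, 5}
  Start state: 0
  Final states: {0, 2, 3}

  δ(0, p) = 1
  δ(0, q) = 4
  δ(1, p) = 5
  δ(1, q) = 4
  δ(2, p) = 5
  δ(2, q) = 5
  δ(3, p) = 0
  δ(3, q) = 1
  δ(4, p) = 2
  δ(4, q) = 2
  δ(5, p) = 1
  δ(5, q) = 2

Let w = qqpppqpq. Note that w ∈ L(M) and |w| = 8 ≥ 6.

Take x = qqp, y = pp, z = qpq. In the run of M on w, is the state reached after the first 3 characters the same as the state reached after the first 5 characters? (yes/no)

Run of M on the first 5 characters of w = q q p p p:
  step 0: 0  (start)
  step 1: 4  (read q: 0→4)
  step 2: 2  (read q: 4→2)
  step 3: 5  (read p: 2→5)
  step 4: 1  (read p: 5→1)
  step 5: 5  (read p: 1→5)

After x (step 3): 5. After xy (step 5): 5.
They match, so y = pp drives M around a cycle from 5 back to itself; pumping y any number of times keeps M in 5 before reading z, and xyⁱz ∈ L(M) for every i ≥ 0.

yes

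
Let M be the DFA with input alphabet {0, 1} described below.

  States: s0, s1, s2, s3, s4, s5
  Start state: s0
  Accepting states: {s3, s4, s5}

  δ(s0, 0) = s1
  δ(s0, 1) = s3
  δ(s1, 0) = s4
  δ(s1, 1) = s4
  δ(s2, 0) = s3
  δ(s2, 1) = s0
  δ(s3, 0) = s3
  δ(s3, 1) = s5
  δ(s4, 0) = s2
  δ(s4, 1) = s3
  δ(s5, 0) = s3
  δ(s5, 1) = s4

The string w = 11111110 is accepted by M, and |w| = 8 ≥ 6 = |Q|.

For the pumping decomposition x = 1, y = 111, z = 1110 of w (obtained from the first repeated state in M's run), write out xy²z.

xy^2z = 1·111·111·1110 = 11111111110.
Reading y = 111 takes M from s3 back to s3, so after x·y·y the machine is still in s3, and z then leads to the accepting state s3. Hence 11111111110 ∈ L(M).

11111111110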